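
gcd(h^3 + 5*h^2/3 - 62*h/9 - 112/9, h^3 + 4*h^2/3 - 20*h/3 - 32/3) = h^2 - 2*h/3 - 16/3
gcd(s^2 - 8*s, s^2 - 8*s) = s^2 - 8*s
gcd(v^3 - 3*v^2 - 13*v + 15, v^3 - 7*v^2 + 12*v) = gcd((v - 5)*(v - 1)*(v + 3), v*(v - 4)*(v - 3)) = 1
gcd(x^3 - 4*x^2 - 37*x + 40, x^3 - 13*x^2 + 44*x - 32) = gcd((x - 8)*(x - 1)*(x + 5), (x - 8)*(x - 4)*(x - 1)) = x^2 - 9*x + 8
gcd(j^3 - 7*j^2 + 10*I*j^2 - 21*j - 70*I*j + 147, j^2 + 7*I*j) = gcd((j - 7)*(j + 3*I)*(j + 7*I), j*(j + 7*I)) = j + 7*I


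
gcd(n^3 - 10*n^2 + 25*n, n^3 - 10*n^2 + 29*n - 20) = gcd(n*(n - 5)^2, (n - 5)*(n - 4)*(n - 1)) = n - 5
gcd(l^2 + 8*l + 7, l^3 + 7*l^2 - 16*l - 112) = l + 7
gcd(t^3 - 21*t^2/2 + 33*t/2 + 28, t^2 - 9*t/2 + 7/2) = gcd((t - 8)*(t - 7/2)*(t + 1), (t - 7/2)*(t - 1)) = t - 7/2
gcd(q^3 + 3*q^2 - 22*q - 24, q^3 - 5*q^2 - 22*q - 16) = q + 1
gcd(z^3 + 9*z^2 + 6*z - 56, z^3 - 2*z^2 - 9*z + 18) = z - 2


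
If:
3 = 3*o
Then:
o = 1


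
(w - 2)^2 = w^2 - 4*w + 4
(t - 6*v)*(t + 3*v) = t^2 - 3*t*v - 18*v^2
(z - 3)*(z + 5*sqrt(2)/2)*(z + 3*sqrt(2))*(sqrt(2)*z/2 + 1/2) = sqrt(2)*z^4/2 - 3*sqrt(2)*z^3/2 + 6*z^3 - 18*z^2 + 41*sqrt(2)*z^2/4 - 123*sqrt(2)*z/4 + 15*z/2 - 45/2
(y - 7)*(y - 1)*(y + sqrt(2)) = y^3 - 8*y^2 + sqrt(2)*y^2 - 8*sqrt(2)*y + 7*y + 7*sqrt(2)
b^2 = b^2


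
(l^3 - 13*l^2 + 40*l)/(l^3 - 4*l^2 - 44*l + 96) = l*(l - 5)/(l^2 + 4*l - 12)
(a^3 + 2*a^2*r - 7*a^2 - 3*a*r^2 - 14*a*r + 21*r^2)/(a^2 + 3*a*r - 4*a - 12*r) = (a^2 - a*r - 7*a + 7*r)/(a - 4)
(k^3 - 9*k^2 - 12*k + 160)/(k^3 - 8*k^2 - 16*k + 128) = (k - 5)/(k - 4)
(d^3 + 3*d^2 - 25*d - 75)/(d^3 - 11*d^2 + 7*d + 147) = (d^2 - 25)/(d^2 - 14*d + 49)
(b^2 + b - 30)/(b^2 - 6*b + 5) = (b + 6)/(b - 1)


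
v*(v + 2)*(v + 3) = v^3 + 5*v^2 + 6*v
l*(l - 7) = l^2 - 7*l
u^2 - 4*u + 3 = (u - 3)*(u - 1)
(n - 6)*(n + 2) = n^2 - 4*n - 12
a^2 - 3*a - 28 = (a - 7)*(a + 4)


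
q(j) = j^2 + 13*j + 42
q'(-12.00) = -11.00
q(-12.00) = 30.00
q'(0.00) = 13.00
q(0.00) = 42.00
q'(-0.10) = 12.80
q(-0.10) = 40.71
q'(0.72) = 14.44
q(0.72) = 51.88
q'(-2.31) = 8.38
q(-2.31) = 17.31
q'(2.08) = 17.16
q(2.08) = 73.37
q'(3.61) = 20.22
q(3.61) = 101.96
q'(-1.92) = 9.16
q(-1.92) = 20.73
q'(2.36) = 17.72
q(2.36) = 78.25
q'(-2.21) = 8.58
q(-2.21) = 18.15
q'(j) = 2*j + 13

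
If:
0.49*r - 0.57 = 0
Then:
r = 1.16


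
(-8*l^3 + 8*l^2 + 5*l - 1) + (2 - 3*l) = -8*l^3 + 8*l^2 + 2*l + 1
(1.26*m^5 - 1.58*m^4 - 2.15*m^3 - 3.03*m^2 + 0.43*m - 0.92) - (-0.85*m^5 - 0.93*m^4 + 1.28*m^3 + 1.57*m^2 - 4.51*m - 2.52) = 2.11*m^5 - 0.65*m^4 - 3.43*m^3 - 4.6*m^2 + 4.94*m + 1.6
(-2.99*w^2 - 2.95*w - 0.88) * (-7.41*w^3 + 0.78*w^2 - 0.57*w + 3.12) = 22.1559*w^5 + 19.5273*w^4 + 5.9241*w^3 - 8.3337*w^2 - 8.7024*w - 2.7456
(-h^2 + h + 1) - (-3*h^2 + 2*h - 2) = 2*h^2 - h + 3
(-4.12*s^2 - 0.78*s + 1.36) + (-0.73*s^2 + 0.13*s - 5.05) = -4.85*s^2 - 0.65*s - 3.69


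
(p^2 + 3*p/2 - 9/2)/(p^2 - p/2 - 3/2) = (p + 3)/(p + 1)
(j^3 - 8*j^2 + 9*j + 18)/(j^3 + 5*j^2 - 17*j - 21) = (j - 6)/(j + 7)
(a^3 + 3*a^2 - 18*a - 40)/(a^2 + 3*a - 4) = (a^3 + 3*a^2 - 18*a - 40)/(a^2 + 3*a - 4)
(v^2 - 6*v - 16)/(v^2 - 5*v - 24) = (v + 2)/(v + 3)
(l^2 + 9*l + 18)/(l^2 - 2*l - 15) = (l + 6)/(l - 5)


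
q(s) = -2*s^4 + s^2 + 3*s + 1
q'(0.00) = 3.00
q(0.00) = 1.00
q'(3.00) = -207.00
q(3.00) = -143.00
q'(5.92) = -1644.96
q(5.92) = -2402.69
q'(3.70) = -394.82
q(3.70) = -349.04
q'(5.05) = -1017.20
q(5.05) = -1259.10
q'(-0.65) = 3.90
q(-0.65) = -0.88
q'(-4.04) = 522.43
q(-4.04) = -527.59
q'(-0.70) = 4.34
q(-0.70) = -1.09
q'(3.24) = -262.62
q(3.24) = -199.18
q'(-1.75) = 42.38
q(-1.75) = -19.95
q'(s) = -8*s^3 + 2*s + 3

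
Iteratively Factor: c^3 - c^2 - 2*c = (c - 2)*(c^2 + c) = c*(c - 2)*(c + 1)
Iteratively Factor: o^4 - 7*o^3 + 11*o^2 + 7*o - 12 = (o - 3)*(o^3 - 4*o^2 - o + 4) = (o - 3)*(o - 1)*(o^2 - 3*o - 4) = (o - 3)*(o - 1)*(o + 1)*(o - 4)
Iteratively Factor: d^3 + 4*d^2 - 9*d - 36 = (d + 3)*(d^2 + d - 12) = (d + 3)*(d + 4)*(d - 3)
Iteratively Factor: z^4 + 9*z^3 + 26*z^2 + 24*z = (z + 2)*(z^3 + 7*z^2 + 12*z) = (z + 2)*(z + 4)*(z^2 + 3*z) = (z + 2)*(z + 3)*(z + 4)*(z)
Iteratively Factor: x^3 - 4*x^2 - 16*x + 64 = (x - 4)*(x^2 - 16) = (x - 4)^2*(x + 4)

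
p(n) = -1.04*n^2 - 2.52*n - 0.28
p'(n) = -2.08*n - 2.52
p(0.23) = -0.91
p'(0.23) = -3.00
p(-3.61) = -4.74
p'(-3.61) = 4.99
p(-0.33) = 0.44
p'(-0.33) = -1.83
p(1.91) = -8.89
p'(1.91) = -6.49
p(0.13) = -0.63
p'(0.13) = -2.79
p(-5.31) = -16.22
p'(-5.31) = 8.52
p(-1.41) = 1.21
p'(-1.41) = 0.41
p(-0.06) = -0.13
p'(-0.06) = -2.40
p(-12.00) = -119.80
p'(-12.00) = 22.44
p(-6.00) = -22.60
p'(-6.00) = 9.96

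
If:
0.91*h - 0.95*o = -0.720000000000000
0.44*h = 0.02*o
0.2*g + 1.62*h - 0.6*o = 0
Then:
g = 2.09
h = 0.04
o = 0.79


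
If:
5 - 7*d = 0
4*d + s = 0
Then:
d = 5/7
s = -20/7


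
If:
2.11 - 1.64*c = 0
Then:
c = 1.29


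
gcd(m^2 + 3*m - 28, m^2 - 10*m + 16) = 1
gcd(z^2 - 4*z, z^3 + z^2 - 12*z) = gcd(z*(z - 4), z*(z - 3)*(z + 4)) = z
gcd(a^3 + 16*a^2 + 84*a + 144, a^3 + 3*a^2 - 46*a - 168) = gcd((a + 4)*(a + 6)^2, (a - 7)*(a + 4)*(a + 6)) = a^2 + 10*a + 24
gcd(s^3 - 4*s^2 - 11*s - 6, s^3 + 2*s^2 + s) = s^2 + 2*s + 1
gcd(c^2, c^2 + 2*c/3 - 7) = 1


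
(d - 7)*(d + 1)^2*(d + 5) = d^4 - 38*d^2 - 72*d - 35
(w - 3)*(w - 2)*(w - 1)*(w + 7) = w^4 + w^3 - 31*w^2 + 71*w - 42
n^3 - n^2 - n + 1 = (n - 1)^2*(n + 1)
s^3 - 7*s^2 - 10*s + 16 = (s - 8)*(s - 1)*(s + 2)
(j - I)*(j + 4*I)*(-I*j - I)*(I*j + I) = j^4 + 2*j^3 + 3*I*j^3 + 5*j^2 + 6*I*j^2 + 8*j + 3*I*j + 4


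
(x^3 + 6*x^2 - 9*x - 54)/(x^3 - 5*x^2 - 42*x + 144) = (x + 3)/(x - 8)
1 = 1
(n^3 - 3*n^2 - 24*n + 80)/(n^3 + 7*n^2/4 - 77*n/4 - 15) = 4*(n - 4)/(4*n + 3)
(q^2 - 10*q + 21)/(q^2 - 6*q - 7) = (q - 3)/(q + 1)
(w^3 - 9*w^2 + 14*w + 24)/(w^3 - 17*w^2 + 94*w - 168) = (w + 1)/(w - 7)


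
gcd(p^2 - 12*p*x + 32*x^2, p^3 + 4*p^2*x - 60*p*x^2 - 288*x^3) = -p + 8*x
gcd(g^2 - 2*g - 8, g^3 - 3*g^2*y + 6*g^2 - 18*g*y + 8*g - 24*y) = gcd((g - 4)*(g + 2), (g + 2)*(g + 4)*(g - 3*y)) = g + 2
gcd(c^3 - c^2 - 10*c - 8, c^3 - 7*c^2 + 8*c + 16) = c^2 - 3*c - 4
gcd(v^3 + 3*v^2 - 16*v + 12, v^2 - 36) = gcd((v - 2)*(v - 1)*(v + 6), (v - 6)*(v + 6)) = v + 6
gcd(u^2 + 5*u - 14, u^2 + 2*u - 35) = u + 7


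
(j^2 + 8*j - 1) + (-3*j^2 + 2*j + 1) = -2*j^2 + 10*j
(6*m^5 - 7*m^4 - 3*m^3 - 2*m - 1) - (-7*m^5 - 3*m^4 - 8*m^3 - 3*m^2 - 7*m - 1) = 13*m^5 - 4*m^4 + 5*m^3 + 3*m^2 + 5*m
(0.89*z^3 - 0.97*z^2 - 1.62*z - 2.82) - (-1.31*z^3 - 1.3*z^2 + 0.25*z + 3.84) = 2.2*z^3 + 0.33*z^2 - 1.87*z - 6.66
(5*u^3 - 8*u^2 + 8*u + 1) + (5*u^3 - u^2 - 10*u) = 10*u^3 - 9*u^2 - 2*u + 1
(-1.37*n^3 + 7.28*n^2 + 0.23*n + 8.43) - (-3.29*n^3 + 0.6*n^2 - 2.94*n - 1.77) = 1.92*n^3 + 6.68*n^2 + 3.17*n + 10.2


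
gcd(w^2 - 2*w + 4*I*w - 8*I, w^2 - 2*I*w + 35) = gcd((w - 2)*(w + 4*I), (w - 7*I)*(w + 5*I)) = 1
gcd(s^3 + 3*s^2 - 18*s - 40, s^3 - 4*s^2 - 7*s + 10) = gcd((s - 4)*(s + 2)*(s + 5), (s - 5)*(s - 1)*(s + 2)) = s + 2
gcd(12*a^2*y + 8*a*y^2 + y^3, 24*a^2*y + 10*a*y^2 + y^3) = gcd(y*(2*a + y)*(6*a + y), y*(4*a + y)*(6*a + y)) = 6*a*y + y^2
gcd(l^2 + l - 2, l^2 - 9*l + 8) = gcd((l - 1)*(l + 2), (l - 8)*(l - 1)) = l - 1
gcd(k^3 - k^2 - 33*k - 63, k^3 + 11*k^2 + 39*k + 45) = k^2 + 6*k + 9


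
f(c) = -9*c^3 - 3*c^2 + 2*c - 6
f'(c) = -27*c^2 - 6*c + 2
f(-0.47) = -6.67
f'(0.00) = 2.00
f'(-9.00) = -2131.00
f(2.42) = -146.28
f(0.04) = -5.93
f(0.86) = -12.22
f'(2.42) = -170.64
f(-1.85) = 37.02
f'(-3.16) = -248.65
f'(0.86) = -23.13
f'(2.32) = -157.24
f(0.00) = -6.00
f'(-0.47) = -1.14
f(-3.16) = 241.71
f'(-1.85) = -79.31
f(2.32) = -129.89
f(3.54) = -435.77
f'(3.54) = -357.59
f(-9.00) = 6294.00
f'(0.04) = 1.72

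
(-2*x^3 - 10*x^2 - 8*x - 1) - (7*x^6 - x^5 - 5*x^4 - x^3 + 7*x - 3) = -7*x^6 + x^5 + 5*x^4 - x^3 - 10*x^2 - 15*x + 2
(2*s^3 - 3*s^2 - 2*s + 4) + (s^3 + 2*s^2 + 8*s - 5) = 3*s^3 - s^2 + 6*s - 1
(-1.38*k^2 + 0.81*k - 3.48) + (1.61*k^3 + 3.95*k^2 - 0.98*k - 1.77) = 1.61*k^3 + 2.57*k^2 - 0.17*k - 5.25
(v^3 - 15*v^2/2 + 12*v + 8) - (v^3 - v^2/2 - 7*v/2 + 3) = -7*v^2 + 31*v/2 + 5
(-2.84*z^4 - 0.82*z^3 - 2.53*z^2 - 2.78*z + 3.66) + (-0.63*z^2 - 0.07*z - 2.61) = -2.84*z^4 - 0.82*z^3 - 3.16*z^2 - 2.85*z + 1.05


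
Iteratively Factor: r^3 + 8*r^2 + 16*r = (r + 4)*(r^2 + 4*r) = (r + 4)^2*(r)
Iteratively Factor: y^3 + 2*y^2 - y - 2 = (y - 1)*(y^2 + 3*y + 2) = (y - 1)*(y + 1)*(y + 2)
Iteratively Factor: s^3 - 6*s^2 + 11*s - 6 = (s - 2)*(s^2 - 4*s + 3) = (s - 3)*(s - 2)*(s - 1)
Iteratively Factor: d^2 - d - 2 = (d + 1)*(d - 2)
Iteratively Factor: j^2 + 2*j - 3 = (j - 1)*(j + 3)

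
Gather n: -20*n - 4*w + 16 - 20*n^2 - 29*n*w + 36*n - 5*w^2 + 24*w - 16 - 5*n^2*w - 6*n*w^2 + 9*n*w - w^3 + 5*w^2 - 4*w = n^2*(-5*w - 20) + n*(-6*w^2 - 20*w + 16) - w^3 + 16*w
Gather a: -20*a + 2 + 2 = 4 - 20*a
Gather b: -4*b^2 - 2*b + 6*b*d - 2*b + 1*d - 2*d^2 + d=-4*b^2 + b*(6*d - 4) - 2*d^2 + 2*d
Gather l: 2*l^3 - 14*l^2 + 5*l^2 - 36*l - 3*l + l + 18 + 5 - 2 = 2*l^3 - 9*l^2 - 38*l + 21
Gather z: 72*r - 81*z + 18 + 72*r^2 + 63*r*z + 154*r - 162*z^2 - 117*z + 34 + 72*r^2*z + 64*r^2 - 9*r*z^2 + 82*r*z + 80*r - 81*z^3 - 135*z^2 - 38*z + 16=136*r^2 + 306*r - 81*z^3 + z^2*(-9*r - 297) + z*(72*r^2 + 145*r - 236) + 68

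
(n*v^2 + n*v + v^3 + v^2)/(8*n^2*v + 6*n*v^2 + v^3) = (n*v + n + v^2 + v)/(8*n^2 + 6*n*v + v^2)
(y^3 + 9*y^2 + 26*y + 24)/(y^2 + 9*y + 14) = (y^2 + 7*y + 12)/(y + 7)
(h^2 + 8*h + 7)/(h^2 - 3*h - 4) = (h + 7)/(h - 4)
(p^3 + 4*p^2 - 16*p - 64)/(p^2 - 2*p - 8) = (p^2 + 8*p + 16)/(p + 2)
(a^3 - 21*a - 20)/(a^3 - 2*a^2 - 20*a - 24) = (-a^3 + 21*a + 20)/(-a^3 + 2*a^2 + 20*a + 24)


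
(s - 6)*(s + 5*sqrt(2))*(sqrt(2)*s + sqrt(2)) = sqrt(2)*s^3 - 5*sqrt(2)*s^2 + 10*s^2 - 50*s - 6*sqrt(2)*s - 60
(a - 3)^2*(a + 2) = a^3 - 4*a^2 - 3*a + 18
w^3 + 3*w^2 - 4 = (w - 1)*(w + 2)^2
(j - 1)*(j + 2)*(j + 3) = j^3 + 4*j^2 + j - 6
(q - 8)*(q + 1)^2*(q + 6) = q^4 - 51*q^2 - 98*q - 48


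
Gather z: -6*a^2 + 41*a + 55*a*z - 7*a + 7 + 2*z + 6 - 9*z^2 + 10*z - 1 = -6*a^2 + 34*a - 9*z^2 + z*(55*a + 12) + 12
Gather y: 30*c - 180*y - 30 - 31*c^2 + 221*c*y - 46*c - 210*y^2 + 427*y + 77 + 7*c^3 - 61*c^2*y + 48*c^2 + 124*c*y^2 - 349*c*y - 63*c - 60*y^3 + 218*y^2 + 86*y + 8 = 7*c^3 + 17*c^2 - 79*c - 60*y^3 + y^2*(124*c + 8) + y*(-61*c^2 - 128*c + 333) + 55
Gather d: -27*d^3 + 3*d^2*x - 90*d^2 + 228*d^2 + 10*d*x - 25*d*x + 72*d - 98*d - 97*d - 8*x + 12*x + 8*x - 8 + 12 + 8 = -27*d^3 + d^2*(3*x + 138) + d*(-15*x - 123) + 12*x + 12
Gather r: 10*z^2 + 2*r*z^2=2*r*z^2 + 10*z^2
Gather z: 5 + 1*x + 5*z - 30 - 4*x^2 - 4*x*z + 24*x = -4*x^2 + 25*x + z*(5 - 4*x) - 25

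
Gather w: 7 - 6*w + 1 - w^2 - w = -w^2 - 7*w + 8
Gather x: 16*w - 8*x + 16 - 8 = 16*w - 8*x + 8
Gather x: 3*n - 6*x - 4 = 3*n - 6*x - 4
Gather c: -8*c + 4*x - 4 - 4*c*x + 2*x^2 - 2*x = c*(-4*x - 8) + 2*x^2 + 2*x - 4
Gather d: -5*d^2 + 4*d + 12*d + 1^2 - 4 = -5*d^2 + 16*d - 3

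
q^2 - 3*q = q*(q - 3)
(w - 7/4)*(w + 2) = w^2 + w/4 - 7/2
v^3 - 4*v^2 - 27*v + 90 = (v - 6)*(v - 3)*(v + 5)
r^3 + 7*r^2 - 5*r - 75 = (r - 3)*(r + 5)^2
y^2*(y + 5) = y^3 + 5*y^2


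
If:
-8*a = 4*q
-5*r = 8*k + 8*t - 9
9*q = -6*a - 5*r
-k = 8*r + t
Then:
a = -15/236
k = 72/59 - t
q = 15/118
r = -9/59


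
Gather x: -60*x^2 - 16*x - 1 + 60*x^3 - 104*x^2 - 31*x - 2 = 60*x^3 - 164*x^2 - 47*x - 3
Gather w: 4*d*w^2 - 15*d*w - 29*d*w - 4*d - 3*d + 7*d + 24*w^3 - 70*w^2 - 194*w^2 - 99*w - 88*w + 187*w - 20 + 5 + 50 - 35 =-44*d*w + 24*w^3 + w^2*(4*d - 264)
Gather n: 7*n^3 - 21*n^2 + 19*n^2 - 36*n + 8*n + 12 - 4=7*n^3 - 2*n^2 - 28*n + 8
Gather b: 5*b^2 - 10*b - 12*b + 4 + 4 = 5*b^2 - 22*b + 8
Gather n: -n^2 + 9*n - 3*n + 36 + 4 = -n^2 + 6*n + 40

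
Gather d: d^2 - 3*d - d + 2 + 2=d^2 - 4*d + 4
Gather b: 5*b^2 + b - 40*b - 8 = 5*b^2 - 39*b - 8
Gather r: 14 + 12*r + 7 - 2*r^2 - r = -2*r^2 + 11*r + 21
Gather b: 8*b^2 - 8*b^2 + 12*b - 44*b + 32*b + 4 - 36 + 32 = 0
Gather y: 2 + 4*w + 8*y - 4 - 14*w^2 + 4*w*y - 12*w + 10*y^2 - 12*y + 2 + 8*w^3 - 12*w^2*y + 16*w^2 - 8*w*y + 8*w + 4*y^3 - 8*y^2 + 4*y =8*w^3 + 2*w^2 + 4*y^3 + 2*y^2 + y*(-12*w^2 - 4*w)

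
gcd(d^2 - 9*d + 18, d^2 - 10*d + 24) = d - 6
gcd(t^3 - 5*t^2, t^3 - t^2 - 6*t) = t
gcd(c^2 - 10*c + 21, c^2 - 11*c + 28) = c - 7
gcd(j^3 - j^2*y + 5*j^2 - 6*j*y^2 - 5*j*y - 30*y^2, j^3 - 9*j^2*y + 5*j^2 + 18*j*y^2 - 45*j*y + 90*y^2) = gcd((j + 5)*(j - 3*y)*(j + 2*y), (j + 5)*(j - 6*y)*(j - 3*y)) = -j^2 + 3*j*y - 5*j + 15*y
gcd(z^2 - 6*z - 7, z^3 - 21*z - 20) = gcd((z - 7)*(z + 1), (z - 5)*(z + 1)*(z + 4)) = z + 1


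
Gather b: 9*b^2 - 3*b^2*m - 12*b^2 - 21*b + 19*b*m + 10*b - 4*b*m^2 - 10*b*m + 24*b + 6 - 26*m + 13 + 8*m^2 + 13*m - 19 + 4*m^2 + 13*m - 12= b^2*(-3*m - 3) + b*(-4*m^2 + 9*m + 13) + 12*m^2 - 12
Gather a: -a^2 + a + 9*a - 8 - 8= -a^2 + 10*a - 16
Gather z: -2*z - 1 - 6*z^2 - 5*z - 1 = -6*z^2 - 7*z - 2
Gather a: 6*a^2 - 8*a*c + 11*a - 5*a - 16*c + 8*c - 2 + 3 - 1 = 6*a^2 + a*(6 - 8*c) - 8*c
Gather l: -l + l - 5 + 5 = 0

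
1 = 1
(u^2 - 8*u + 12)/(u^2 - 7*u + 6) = (u - 2)/(u - 1)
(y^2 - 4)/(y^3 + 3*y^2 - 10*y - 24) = (y - 2)/(y^2 + y - 12)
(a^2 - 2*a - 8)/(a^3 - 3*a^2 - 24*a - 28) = (a - 4)/(a^2 - 5*a - 14)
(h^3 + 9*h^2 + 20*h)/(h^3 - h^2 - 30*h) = (h + 4)/(h - 6)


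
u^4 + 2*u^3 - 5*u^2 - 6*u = u*(u - 2)*(u + 1)*(u + 3)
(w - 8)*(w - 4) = w^2 - 12*w + 32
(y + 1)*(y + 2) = y^2 + 3*y + 2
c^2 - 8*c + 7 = (c - 7)*(c - 1)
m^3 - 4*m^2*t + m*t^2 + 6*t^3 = (m - 3*t)*(m - 2*t)*(m + t)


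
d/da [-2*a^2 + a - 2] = 1 - 4*a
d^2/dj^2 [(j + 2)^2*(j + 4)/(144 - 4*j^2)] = 4*(-7*j^3 - 114*j^2 - 756*j - 1368)/(j^6 - 108*j^4 + 3888*j^2 - 46656)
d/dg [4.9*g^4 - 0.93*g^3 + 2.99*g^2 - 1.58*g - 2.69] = 19.6*g^3 - 2.79*g^2 + 5.98*g - 1.58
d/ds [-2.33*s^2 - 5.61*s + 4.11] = -4.66*s - 5.61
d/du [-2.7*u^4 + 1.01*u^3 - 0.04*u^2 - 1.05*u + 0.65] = -10.8*u^3 + 3.03*u^2 - 0.08*u - 1.05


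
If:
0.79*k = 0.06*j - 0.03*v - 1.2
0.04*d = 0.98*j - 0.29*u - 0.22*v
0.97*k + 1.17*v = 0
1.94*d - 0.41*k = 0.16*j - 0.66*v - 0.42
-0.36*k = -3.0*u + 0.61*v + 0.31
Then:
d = -0.95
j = 0.30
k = -1.54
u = 0.18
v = 1.28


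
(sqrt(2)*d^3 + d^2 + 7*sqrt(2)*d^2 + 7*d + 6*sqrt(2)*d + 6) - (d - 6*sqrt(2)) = sqrt(2)*d^3 + d^2 + 7*sqrt(2)*d^2 + 6*d + 6*sqrt(2)*d + 6 + 6*sqrt(2)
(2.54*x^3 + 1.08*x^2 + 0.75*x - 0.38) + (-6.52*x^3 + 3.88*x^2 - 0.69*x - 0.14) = -3.98*x^3 + 4.96*x^2 + 0.0600000000000001*x - 0.52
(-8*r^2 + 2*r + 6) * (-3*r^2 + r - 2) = 24*r^4 - 14*r^3 + 2*r - 12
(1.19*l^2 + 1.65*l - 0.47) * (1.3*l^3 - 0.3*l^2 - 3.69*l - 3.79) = 1.547*l^5 + 1.788*l^4 - 5.4971*l^3 - 10.4576*l^2 - 4.5192*l + 1.7813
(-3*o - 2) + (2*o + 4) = 2 - o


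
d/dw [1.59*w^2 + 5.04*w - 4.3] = 3.18*w + 5.04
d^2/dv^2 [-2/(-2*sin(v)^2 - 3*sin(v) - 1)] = 2*(13*sin(v) + 4*sin(3*v) + cos(2*v) + 13)/((sin(v) + 1)^2*(2*sin(v) + 1)^3)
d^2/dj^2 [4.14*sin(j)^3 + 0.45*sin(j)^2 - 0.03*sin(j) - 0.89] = -3.075*sin(j) + 9.315*sin(3*j) + 0.9*cos(2*j)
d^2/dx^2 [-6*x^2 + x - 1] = -12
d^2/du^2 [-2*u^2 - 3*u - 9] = -4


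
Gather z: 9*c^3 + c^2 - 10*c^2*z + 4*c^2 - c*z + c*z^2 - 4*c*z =9*c^3 + 5*c^2 + c*z^2 + z*(-10*c^2 - 5*c)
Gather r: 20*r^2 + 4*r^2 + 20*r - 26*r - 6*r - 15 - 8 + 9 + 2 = 24*r^2 - 12*r - 12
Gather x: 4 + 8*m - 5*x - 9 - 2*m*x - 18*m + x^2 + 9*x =-10*m + x^2 + x*(4 - 2*m) - 5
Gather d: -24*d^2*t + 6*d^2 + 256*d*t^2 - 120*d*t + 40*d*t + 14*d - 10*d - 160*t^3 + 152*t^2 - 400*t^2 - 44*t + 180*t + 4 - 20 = d^2*(6 - 24*t) + d*(256*t^2 - 80*t + 4) - 160*t^3 - 248*t^2 + 136*t - 16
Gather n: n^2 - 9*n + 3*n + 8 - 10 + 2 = n^2 - 6*n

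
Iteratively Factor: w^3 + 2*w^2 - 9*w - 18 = (w - 3)*(w^2 + 5*w + 6) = (w - 3)*(w + 2)*(w + 3)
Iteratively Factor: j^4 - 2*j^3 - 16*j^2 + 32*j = (j)*(j^3 - 2*j^2 - 16*j + 32) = j*(j - 4)*(j^2 + 2*j - 8) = j*(j - 4)*(j - 2)*(j + 4)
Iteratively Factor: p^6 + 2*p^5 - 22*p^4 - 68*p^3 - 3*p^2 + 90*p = (p + 3)*(p^5 - p^4 - 19*p^3 - 11*p^2 + 30*p) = (p - 1)*(p + 3)*(p^4 - 19*p^2 - 30*p) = (p - 1)*(p + 3)^2*(p^3 - 3*p^2 - 10*p) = p*(p - 1)*(p + 3)^2*(p^2 - 3*p - 10) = p*(p - 5)*(p - 1)*(p + 3)^2*(p + 2)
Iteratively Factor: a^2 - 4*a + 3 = (a - 3)*(a - 1)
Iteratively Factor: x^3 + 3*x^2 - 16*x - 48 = (x - 4)*(x^2 + 7*x + 12) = (x - 4)*(x + 3)*(x + 4)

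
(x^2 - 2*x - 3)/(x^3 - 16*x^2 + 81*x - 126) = (x + 1)/(x^2 - 13*x + 42)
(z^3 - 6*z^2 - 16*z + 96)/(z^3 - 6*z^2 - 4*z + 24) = (z^2 - 16)/(z^2 - 4)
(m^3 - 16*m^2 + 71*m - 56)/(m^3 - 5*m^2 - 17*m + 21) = (m - 8)/(m + 3)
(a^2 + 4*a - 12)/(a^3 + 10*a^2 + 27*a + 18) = (a - 2)/(a^2 + 4*a + 3)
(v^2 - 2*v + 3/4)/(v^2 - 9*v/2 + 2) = (v - 3/2)/(v - 4)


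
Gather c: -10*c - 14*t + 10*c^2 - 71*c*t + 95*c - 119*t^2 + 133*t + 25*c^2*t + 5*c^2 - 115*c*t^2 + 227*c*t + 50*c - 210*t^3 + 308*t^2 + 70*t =c^2*(25*t + 15) + c*(-115*t^2 + 156*t + 135) - 210*t^3 + 189*t^2 + 189*t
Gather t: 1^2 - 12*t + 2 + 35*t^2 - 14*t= 35*t^2 - 26*t + 3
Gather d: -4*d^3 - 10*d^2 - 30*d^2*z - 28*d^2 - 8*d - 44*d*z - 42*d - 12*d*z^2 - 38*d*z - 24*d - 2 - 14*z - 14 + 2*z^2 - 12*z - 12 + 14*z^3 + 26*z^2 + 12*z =-4*d^3 + d^2*(-30*z - 38) + d*(-12*z^2 - 82*z - 74) + 14*z^3 + 28*z^2 - 14*z - 28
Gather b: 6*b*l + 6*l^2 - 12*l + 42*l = 6*b*l + 6*l^2 + 30*l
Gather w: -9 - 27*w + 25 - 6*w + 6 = 22 - 33*w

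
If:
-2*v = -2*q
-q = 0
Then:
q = 0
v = 0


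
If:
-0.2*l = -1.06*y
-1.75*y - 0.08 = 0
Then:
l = -0.24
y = -0.05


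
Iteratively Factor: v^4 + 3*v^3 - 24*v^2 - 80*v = (v + 4)*(v^3 - v^2 - 20*v) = v*(v + 4)*(v^2 - v - 20) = v*(v + 4)^2*(v - 5)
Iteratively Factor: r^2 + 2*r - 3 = (r + 3)*(r - 1)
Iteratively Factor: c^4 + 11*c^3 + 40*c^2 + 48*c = (c + 4)*(c^3 + 7*c^2 + 12*c) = (c + 3)*(c + 4)*(c^2 + 4*c) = c*(c + 3)*(c + 4)*(c + 4)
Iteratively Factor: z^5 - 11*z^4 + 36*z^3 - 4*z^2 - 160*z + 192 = (z - 3)*(z^4 - 8*z^3 + 12*z^2 + 32*z - 64) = (z - 3)*(z - 2)*(z^3 - 6*z^2 + 32) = (z - 4)*(z - 3)*(z - 2)*(z^2 - 2*z - 8) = (z - 4)^2*(z - 3)*(z - 2)*(z + 2)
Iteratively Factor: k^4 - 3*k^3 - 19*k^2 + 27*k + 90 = (k + 3)*(k^3 - 6*k^2 - k + 30) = (k - 5)*(k + 3)*(k^2 - k - 6) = (k - 5)*(k - 3)*(k + 3)*(k + 2)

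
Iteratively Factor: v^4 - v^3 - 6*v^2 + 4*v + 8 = (v - 2)*(v^3 + v^2 - 4*v - 4) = (v - 2)*(v + 2)*(v^2 - v - 2) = (v - 2)*(v + 1)*(v + 2)*(v - 2)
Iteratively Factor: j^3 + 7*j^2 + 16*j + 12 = (j + 3)*(j^2 + 4*j + 4) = (j + 2)*(j + 3)*(j + 2)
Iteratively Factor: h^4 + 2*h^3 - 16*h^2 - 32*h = (h + 2)*(h^3 - 16*h) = h*(h + 2)*(h^2 - 16) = h*(h + 2)*(h + 4)*(h - 4)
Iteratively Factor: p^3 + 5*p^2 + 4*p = (p)*(p^2 + 5*p + 4) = p*(p + 1)*(p + 4)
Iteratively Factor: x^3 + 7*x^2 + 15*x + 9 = (x + 1)*(x^2 + 6*x + 9) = (x + 1)*(x + 3)*(x + 3)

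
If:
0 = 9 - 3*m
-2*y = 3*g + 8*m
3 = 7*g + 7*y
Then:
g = -174/7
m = 3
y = 177/7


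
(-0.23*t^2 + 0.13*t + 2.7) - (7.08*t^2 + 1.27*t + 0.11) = -7.31*t^2 - 1.14*t + 2.59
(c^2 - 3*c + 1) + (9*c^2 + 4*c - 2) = 10*c^2 + c - 1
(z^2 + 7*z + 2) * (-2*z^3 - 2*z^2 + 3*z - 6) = -2*z^5 - 16*z^4 - 15*z^3 + 11*z^2 - 36*z - 12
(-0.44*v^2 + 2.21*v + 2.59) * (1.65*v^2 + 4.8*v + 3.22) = -0.726*v^4 + 1.5345*v^3 + 13.4647*v^2 + 19.5482*v + 8.3398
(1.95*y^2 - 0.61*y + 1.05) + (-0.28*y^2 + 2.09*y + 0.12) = 1.67*y^2 + 1.48*y + 1.17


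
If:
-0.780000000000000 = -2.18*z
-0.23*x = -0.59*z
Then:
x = 0.92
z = 0.36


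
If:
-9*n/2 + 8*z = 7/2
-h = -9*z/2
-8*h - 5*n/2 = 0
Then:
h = 45/208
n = -9/13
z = 5/104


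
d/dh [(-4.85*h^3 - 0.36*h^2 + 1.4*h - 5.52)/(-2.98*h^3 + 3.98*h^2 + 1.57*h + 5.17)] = (-20.3758*h^4 - 6.885*h^3 - 130.7095*h^2 + 40.2168*h + 15.9044)/(8.8804*h^6 - 23.7208*h^5 + 6.4832*h^4 - 18.316*h^3 + 43.6181*h^2 + 16.2338*h + 26.7289)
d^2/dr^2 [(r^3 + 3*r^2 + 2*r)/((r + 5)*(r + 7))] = 30*(5*r^3 + 63*r^2 + 231*r + 189)/(r^6 + 36*r^5 + 537*r^4 + 4248*r^3 + 18795*r^2 + 44100*r + 42875)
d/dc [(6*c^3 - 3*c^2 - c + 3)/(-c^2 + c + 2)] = (-6*c^4 + 12*c^3 + 32*c^2 - 6*c - 5)/(c^4 - 2*c^3 - 3*c^2 + 4*c + 4)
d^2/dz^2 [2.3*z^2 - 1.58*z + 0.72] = 4.60000000000000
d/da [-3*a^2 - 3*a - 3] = -6*a - 3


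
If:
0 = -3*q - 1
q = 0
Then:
No Solution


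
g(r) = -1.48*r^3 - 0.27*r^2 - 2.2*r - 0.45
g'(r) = -4.44*r^2 - 0.54*r - 2.2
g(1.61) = -10.87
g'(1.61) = -14.58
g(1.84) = -14.63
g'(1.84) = -18.23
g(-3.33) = 58.53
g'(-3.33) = -49.64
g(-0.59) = 1.06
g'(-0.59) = -3.43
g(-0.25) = 0.11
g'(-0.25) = -2.34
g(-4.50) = 138.85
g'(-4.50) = -89.68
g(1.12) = -5.33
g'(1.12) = -8.37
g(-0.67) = 1.35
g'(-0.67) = -3.83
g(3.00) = -49.44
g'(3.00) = -43.78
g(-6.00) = 322.71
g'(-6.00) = -158.80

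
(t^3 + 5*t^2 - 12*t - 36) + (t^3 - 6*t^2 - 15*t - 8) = 2*t^3 - t^2 - 27*t - 44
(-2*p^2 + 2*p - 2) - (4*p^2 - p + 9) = -6*p^2 + 3*p - 11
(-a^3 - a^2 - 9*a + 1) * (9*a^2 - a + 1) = -9*a^5 - 8*a^4 - 81*a^3 + 17*a^2 - 10*a + 1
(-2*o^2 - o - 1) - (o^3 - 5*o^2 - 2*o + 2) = -o^3 + 3*o^2 + o - 3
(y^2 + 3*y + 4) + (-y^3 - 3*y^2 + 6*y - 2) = -y^3 - 2*y^2 + 9*y + 2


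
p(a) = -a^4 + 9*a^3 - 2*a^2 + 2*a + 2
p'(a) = -4*a^3 + 27*a^2 - 4*a + 2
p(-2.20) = -131.34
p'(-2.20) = 184.07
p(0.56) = 3.97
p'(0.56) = 7.52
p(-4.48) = -1259.16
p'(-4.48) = 921.48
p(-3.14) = -399.84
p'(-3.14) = 404.61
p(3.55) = 227.72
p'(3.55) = 149.11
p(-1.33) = -28.50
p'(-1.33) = 64.49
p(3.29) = 190.27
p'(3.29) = 138.65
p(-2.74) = -260.00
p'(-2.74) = 297.95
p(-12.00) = -36598.00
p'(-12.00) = 10850.00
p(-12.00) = -36598.00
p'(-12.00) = 10850.00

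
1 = 1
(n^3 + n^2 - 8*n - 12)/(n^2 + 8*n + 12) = (n^2 - n - 6)/(n + 6)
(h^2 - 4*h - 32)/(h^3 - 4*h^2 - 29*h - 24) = (h + 4)/(h^2 + 4*h + 3)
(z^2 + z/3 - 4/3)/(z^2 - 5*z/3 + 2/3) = (3*z + 4)/(3*z - 2)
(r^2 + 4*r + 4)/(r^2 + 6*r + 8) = (r + 2)/(r + 4)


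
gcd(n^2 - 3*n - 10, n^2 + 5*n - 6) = 1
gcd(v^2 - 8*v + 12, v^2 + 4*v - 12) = v - 2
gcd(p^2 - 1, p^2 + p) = p + 1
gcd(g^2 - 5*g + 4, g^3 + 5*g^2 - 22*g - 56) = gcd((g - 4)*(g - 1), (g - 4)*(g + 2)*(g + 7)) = g - 4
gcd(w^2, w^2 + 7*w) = w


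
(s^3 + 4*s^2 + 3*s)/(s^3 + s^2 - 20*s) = (s^2 + 4*s + 3)/(s^2 + s - 20)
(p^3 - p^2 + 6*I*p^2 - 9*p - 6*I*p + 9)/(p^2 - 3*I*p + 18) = (p^2 + p*(-1 + 3*I) - 3*I)/(p - 6*I)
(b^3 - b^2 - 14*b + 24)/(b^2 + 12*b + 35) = (b^3 - b^2 - 14*b + 24)/(b^2 + 12*b + 35)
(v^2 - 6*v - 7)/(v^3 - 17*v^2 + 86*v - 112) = (v + 1)/(v^2 - 10*v + 16)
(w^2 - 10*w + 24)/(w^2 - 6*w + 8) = (w - 6)/(w - 2)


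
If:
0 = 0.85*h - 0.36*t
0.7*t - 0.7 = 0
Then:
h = 0.42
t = 1.00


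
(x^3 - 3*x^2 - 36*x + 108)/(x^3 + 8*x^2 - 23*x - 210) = (x^2 - 9*x + 18)/(x^2 + 2*x - 35)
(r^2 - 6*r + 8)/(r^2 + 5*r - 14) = (r - 4)/(r + 7)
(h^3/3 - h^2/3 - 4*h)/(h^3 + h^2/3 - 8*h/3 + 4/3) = h*(h^2 - h - 12)/(3*h^3 + h^2 - 8*h + 4)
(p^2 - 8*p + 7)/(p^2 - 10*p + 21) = (p - 1)/(p - 3)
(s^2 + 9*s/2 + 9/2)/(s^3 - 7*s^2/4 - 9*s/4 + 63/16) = 8*(s + 3)/(8*s^2 - 26*s + 21)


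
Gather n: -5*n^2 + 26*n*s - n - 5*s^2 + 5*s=-5*n^2 + n*(26*s - 1) - 5*s^2 + 5*s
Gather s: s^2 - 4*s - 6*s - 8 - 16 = s^2 - 10*s - 24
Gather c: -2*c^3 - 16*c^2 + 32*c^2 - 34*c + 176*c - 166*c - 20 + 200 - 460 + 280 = -2*c^3 + 16*c^2 - 24*c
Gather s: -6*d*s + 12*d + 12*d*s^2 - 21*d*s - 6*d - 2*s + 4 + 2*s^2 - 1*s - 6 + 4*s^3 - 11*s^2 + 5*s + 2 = 6*d + 4*s^3 + s^2*(12*d - 9) + s*(2 - 27*d)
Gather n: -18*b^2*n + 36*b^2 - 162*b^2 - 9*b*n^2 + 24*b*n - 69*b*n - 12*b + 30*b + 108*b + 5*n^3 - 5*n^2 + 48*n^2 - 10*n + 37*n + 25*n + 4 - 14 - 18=-126*b^2 + 126*b + 5*n^3 + n^2*(43 - 9*b) + n*(-18*b^2 - 45*b + 52) - 28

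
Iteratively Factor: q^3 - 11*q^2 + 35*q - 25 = (q - 5)*(q^2 - 6*q + 5) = (q - 5)^2*(q - 1)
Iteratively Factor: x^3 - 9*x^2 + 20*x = (x)*(x^2 - 9*x + 20) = x*(x - 5)*(x - 4)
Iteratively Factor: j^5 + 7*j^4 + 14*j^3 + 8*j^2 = (j + 2)*(j^4 + 5*j^3 + 4*j^2) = (j + 1)*(j + 2)*(j^3 + 4*j^2) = (j + 1)*(j + 2)*(j + 4)*(j^2) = j*(j + 1)*(j + 2)*(j + 4)*(j)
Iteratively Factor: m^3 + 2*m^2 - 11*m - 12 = (m + 1)*(m^2 + m - 12) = (m - 3)*(m + 1)*(m + 4)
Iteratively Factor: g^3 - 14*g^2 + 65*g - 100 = (g - 5)*(g^2 - 9*g + 20) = (g - 5)^2*(g - 4)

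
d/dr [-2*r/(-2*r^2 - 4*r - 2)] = (1 - r)/(r^3 + 3*r^2 + 3*r + 1)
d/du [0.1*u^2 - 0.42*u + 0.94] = 0.2*u - 0.42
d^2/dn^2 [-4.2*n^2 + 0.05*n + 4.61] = -8.40000000000000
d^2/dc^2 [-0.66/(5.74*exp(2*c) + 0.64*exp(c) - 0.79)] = (-0.66*(11.48*exp(c) + 0.64)*(22.96*exp(c) + 1.28)*exp(c) + (15.1536*exp(c) + 0.4224)*(5.74*exp(2*c) + 0.64*exp(c) - 0.79))*exp(c)/(5.74*exp(2*c) + 0.64*exp(c) - 0.79)^3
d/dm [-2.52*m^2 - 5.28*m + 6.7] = -5.04*m - 5.28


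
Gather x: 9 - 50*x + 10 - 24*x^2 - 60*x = -24*x^2 - 110*x + 19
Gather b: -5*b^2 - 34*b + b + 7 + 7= -5*b^2 - 33*b + 14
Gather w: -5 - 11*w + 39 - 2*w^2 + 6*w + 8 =-2*w^2 - 5*w + 42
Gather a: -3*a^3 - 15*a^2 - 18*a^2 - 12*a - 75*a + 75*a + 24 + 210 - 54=-3*a^3 - 33*a^2 - 12*a + 180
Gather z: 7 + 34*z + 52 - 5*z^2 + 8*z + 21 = -5*z^2 + 42*z + 80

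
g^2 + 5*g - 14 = (g - 2)*(g + 7)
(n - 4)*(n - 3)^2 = n^3 - 10*n^2 + 33*n - 36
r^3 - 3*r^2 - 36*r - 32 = (r - 8)*(r + 1)*(r + 4)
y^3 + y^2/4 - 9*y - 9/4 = (y - 3)*(y + 1/4)*(y + 3)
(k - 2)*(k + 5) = k^2 + 3*k - 10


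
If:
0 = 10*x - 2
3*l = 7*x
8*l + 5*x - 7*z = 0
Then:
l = 7/15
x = 1/5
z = 71/105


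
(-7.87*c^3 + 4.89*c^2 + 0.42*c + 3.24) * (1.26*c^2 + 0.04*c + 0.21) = -9.9162*c^5 + 5.8466*c^4 - 0.9279*c^3 + 5.1261*c^2 + 0.2178*c + 0.6804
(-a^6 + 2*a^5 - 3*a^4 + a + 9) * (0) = 0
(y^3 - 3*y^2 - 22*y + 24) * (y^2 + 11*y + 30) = y^5 + 8*y^4 - 25*y^3 - 308*y^2 - 396*y + 720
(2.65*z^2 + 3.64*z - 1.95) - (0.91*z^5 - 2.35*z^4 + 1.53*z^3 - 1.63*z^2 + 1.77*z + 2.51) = -0.91*z^5 + 2.35*z^4 - 1.53*z^3 + 4.28*z^2 + 1.87*z - 4.46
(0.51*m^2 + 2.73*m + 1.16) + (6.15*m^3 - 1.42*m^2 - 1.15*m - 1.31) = 6.15*m^3 - 0.91*m^2 + 1.58*m - 0.15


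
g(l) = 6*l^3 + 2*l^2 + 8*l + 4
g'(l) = 18*l^2 + 4*l + 8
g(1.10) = 23.21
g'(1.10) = 34.18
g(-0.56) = -0.91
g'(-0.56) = 11.40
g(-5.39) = -920.56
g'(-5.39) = 509.38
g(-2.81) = -135.82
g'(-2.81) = 138.89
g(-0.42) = 0.55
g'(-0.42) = 9.50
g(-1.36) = -18.27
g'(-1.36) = 35.85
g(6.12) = 1503.19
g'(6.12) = 706.66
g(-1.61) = -28.74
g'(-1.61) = 48.22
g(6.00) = 1420.00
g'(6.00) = 680.00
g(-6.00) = -1268.00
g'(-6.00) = 632.00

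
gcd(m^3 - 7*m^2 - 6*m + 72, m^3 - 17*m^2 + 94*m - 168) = m^2 - 10*m + 24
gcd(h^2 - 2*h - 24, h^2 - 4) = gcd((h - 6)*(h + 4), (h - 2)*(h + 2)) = 1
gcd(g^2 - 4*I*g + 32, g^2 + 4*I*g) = g + 4*I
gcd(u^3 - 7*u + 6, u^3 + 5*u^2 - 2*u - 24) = u^2 + u - 6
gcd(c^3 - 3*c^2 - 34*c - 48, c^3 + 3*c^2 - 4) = c + 2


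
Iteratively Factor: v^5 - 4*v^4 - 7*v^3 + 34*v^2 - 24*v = (v - 4)*(v^4 - 7*v^2 + 6*v) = v*(v - 4)*(v^3 - 7*v + 6) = v*(v - 4)*(v + 3)*(v^2 - 3*v + 2) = v*(v - 4)*(v - 1)*(v + 3)*(v - 2)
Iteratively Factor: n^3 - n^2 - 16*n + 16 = (n - 1)*(n^2 - 16) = (n - 1)*(n + 4)*(n - 4)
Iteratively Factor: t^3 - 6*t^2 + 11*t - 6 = (t - 1)*(t^2 - 5*t + 6) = (t - 3)*(t - 1)*(t - 2)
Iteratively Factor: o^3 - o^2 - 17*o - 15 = (o + 1)*(o^2 - 2*o - 15) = (o - 5)*(o + 1)*(o + 3)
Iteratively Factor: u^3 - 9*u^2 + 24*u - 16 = (u - 1)*(u^2 - 8*u + 16) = (u - 4)*(u - 1)*(u - 4)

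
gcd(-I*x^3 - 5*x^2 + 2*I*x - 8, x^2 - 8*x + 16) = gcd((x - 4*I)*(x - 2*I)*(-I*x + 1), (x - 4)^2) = 1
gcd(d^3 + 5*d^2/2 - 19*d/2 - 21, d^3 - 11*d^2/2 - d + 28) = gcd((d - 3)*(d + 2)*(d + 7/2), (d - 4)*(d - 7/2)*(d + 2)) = d + 2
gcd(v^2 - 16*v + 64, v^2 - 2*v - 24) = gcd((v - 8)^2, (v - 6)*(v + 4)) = 1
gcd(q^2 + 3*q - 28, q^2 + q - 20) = q - 4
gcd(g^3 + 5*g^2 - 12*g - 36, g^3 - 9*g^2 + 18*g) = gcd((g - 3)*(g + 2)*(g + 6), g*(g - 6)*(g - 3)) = g - 3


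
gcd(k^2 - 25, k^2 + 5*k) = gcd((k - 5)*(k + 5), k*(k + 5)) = k + 5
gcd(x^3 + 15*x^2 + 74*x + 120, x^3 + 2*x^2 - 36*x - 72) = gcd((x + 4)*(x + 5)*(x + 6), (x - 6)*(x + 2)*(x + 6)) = x + 6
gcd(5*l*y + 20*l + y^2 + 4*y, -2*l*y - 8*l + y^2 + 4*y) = y + 4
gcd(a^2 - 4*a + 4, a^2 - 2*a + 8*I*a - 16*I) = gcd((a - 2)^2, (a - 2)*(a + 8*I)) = a - 2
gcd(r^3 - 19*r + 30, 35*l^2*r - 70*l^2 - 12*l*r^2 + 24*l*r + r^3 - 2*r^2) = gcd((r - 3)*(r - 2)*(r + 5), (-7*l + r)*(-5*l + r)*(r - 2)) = r - 2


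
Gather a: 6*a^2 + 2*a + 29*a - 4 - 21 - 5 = 6*a^2 + 31*a - 30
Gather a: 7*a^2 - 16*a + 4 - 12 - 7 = 7*a^2 - 16*a - 15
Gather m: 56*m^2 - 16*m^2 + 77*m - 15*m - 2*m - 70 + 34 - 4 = 40*m^2 + 60*m - 40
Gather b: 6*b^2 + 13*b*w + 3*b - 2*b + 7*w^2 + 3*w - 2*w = 6*b^2 + b*(13*w + 1) + 7*w^2 + w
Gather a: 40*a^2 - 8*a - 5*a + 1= 40*a^2 - 13*a + 1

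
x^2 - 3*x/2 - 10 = (x - 4)*(x + 5/2)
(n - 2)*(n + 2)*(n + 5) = n^3 + 5*n^2 - 4*n - 20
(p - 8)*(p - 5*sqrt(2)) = p^2 - 8*p - 5*sqrt(2)*p + 40*sqrt(2)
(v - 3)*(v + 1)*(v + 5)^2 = v^4 + 8*v^3 + 2*v^2 - 80*v - 75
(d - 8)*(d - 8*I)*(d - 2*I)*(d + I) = d^4 - 8*d^3 - 9*I*d^3 - 6*d^2 + 72*I*d^2 + 48*d - 16*I*d + 128*I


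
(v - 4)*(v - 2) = v^2 - 6*v + 8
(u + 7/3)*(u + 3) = u^2 + 16*u/3 + 7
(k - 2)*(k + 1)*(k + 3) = k^3 + 2*k^2 - 5*k - 6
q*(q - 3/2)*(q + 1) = q^3 - q^2/2 - 3*q/2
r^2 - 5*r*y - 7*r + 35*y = (r - 7)*(r - 5*y)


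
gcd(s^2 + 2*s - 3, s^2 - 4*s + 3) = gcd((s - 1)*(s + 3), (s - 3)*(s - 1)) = s - 1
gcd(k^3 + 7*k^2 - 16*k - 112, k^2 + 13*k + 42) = k + 7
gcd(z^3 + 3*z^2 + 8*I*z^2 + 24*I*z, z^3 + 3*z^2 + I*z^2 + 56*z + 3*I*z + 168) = z^2 + z*(3 + 8*I) + 24*I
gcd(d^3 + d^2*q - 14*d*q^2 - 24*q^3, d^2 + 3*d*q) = d + 3*q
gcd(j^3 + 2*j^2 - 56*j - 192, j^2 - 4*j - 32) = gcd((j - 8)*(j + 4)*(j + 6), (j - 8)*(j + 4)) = j^2 - 4*j - 32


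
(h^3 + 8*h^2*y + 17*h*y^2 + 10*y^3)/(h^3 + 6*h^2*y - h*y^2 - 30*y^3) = (-h^2 - 3*h*y - 2*y^2)/(-h^2 - h*y + 6*y^2)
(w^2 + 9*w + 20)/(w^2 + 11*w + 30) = (w + 4)/(w + 6)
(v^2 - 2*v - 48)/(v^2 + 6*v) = (v - 8)/v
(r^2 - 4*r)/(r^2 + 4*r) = (r - 4)/(r + 4)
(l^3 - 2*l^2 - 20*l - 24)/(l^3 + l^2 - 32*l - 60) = (l + 2)/(l + 5)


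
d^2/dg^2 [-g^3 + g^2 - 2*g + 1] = 2 - 6*g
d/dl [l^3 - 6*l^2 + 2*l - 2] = 3*l^2 - 12*l + 2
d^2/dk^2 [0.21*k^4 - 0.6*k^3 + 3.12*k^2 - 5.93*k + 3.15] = 2.52*k^2 - 3.6*k + 6.24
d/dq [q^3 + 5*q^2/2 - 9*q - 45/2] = 3*q^2 + 5*q - 9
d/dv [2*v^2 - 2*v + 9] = 4*v - 2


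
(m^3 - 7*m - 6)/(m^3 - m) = (m^2 - m - 6)/(m*(m - 1))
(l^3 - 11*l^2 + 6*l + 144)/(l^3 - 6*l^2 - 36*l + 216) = (l^2 - 5*l - 24)/(l^2 - 36)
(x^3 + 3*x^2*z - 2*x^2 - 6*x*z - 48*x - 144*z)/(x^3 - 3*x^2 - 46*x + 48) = (x + 3*z)/(x - 1)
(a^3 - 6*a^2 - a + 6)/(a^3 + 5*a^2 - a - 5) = (a - 6)/(a + 5)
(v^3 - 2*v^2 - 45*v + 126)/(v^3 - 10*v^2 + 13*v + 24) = (v^2 + v - 42)/(v^2 - 7*v - 8)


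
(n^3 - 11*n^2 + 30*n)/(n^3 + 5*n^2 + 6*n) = (n^2 - 11*n + 30)/(n^2 + 5*n + 6)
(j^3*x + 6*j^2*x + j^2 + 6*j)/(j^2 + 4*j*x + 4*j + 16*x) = j*(j^2*x + 6*j*x + j + 6)/(j^2 + 4*j*x + 4*j + 16*x)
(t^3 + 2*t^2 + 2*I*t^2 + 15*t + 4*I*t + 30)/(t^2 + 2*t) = t + 2*I + 15/t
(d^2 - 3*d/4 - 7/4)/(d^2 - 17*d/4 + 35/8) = 2*(d + 1)/(2*d - 5)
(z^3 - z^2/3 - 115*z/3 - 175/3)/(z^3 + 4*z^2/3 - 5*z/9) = 3*(z^2 - 2*z - 35)/(z*(3*z - 1))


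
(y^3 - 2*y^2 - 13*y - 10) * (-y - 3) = -y^4 - y^3 + 19*y^2 + 49*y + 30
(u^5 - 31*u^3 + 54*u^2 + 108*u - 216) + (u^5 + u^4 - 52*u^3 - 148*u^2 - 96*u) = 2*u^5 + u^4 - 83*u^3 - 94*u^2 + 12*u - 216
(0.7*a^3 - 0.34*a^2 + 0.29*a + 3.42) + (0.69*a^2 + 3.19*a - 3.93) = 0.7*a^3 + 0.35*a^2 + 3.48*a - 0.51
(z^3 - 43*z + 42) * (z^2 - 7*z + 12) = z^5 - 7*z^4 - 31*z^3 + 343*z^2 - 810*z + 504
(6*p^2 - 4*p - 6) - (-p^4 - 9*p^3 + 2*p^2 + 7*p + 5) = p^4 + 9*p^3 + 4*p^2 - 11*p - 11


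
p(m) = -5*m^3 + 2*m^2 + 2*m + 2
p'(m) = -15*m^2 + 4*m + 2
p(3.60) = -198.16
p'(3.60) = -178.00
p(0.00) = 2.00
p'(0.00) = 2.00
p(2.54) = -61.95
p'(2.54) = -84.61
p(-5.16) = 731.87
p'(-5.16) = -418.02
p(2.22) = -38.41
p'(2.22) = -63.05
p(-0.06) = 1.89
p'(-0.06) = 1.71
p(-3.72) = 279.63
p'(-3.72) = -220.46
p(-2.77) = 118.08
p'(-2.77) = -124.17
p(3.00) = -109.00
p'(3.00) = -121.00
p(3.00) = -109.00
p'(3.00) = -121.00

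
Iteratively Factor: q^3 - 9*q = (q)*(q^2 - 9) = q*(q - 3)*(q + 3)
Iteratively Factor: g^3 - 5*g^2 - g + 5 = (g + 1)*(g^2 - 6*g + 5) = (g - 1)*(g + 1)*(g - 5)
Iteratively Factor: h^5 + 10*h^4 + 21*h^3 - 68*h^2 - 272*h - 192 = (h + 4)*(h^4 + 6*h^3 - 3*h^2 - 56*h - 48) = (h + 1)*(h + 4)*(h^3 + 5*h^2 - 8*h - 48) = (h + 1)*(h + 4)^2*(h^2 + h - 12) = (h - 3)*(h + 1)*(h + 4)^2*(h + 4)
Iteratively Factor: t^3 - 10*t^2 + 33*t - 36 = (t - 3)*(t^2 - 7*t + 12) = (t - 3)^2*(t - 4)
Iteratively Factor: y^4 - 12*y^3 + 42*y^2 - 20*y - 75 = (y - 3)*(y^3 - 9*y^2 + 15*y + 25) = (y - 3)*(y + 1)*(y^2 - 10*y + 25) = (y - 5)*(y - 3)*(y + 1)*(y - 5)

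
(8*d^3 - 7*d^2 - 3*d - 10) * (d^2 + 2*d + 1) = 8*d^5 + 9*d^4 - 9*d^3 - 23*d^2 - 23*d - 10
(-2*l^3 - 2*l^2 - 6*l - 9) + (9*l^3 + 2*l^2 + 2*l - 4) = 7*l^3 - 4*l - 13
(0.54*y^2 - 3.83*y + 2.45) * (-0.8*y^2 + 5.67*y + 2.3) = -0.432*y^4 + 6.1258*y^3 - 22.4341*y^2 + 5.0825*y + 5.635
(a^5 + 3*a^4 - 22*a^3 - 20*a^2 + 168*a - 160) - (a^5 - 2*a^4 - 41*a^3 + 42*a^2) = 5*a^4 + 19*a^3 - 62*a^2 + 168*a - 160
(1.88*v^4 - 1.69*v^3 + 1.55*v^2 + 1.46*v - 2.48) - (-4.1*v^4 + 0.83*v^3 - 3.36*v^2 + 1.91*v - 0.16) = 5.98*v^4 - 2.52*v^3 + 4.91*v^2 - 0.45*v - 2.32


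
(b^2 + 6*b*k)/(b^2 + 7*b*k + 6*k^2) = b/(b + k)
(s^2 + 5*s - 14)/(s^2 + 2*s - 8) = (s + 7)/(s + 4)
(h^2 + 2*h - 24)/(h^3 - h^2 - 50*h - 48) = (h - 4)/(h^2 - 7*h - 8)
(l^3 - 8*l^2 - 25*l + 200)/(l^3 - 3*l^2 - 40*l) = (l - 5)/l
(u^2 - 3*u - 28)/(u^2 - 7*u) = (u + 4)/u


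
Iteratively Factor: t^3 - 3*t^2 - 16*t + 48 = (t - 3)*(t^2 - 16) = (t - 4)*(t - 3)*(t + 4)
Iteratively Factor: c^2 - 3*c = (c - 3)*(c)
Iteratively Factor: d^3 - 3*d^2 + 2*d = (d - 1)*(d^2 - 2*d) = d*(d - 1)*(d - 2)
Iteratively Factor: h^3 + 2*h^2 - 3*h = (h + 3)*(h^2 - h) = (h - 1)*(h + 3)*(h)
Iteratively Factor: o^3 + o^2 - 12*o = (o)*(o^2 + o - 12) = o*(o - 3)*(o + 4)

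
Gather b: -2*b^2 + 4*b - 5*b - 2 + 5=-2*b^2 - b + 3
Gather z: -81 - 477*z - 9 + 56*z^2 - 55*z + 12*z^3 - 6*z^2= 12*z^3 + 50*z^2 - 532*z - 90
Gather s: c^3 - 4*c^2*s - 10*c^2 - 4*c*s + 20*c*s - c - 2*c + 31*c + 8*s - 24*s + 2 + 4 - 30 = c^3 - 10*c^2 + 28*c + s*(-4*c^2 + 16*c - 16) - 24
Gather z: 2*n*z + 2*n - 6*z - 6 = 2*n + z*(2*n - 6) - 6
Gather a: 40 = 40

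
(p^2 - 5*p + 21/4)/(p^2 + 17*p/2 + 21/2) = (4*p^2 - 20*p + 21)/(2*(2*p^2 + 17*p + 21))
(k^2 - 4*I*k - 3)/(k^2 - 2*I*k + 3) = (k - I)/(k + I)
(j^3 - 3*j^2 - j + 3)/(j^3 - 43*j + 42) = (j^2 - 2*j - 3)/(j^2 + j - 42)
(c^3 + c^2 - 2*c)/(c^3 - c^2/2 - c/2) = 2*(c + 2)/(2*c + 1)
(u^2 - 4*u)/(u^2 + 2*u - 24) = u/(u + 6)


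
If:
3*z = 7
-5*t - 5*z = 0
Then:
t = -7/3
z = 7/3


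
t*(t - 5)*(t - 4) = t^3 - 9*t^2 + 20*t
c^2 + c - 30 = (c - 5)*(c + 6)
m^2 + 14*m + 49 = (m + 7)^2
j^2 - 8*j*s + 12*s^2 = (j - 6*s)*(j - 2*s)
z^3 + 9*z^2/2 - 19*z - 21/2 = (z - 3)*(z + 1/2)*(z + 7)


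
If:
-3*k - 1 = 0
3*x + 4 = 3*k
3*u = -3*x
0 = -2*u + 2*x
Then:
No Solution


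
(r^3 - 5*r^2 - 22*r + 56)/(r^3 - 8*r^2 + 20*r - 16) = (r^2 - 3*r - 28)/(r^2 - 6*r + 8)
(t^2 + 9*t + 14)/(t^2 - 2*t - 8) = (t + 7)/(t - 4)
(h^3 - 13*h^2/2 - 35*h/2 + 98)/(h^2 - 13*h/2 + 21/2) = (h^2 - 3*h - 28)/(h - 3)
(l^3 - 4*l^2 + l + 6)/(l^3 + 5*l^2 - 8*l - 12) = (l - 3)/(l + 6)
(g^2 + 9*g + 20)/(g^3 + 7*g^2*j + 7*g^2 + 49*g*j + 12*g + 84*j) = (g + 5)/(g^2 + 7*g*j + 3*g + 21*j)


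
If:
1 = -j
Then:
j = -1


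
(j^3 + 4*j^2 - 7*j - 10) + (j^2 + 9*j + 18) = j^3 + 5*j^2 + 2*j + 8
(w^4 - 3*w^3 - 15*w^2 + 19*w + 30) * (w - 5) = w^5 - 8*w^4 + 94*w^2 - 65*w - 150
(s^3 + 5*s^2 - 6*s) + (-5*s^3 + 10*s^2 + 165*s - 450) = -4*s^3 + 15*s^2 + 159*s - 450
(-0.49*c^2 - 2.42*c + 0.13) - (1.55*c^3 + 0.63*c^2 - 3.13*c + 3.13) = -1.55*c^3 - 1.12*c^2 + 0.71*c - 3.0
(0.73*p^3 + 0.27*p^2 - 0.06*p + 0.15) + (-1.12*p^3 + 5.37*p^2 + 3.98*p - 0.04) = -0.39*p^3 + 5.64*p^2 + 3.92*p + 0.11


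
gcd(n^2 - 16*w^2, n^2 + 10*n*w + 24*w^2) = n + 4*w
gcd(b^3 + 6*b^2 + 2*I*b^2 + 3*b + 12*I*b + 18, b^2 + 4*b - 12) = b + 6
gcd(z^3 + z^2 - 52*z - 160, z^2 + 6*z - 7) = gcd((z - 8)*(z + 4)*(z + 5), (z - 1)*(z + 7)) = 1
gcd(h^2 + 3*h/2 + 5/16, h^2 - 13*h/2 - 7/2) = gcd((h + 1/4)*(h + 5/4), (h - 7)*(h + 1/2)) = 1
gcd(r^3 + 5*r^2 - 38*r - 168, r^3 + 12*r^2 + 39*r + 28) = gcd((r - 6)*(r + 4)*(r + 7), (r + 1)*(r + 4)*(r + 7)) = r^2 + 11*r + 28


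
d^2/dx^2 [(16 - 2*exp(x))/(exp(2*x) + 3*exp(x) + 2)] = 2*(-exp(4*x) + 35*exp(3*x) + 84*exp(2*x) + 14*exp(x) - 52)*exp(x)/(exp(6*x) + 9*exp(5*x) + 33*exp(4*x) + 63*exp(3*x) + 66*exp(2*x) + 36*exp(x) + 8)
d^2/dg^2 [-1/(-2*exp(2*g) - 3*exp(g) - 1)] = (2*(4*exp(g) + 3)^2*exp(g) - (8*exp(g) + 3)*(2*exp(2*g) + 3*exp(g) + 1))*exp(g)/(2*exp(2*g) + 3*exp(g) + 1)^3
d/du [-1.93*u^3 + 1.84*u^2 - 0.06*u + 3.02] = -5.79*u^2 + 3.68*u - 0.06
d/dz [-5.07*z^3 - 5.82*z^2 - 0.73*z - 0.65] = -15.21*z^2 - 11.64*z - 0.73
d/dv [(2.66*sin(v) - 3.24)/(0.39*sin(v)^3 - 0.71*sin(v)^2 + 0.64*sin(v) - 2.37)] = (-2.0748*sin(v)^3 + 5.6794*sin(v)^2 - 4.6008*sin(v) - 4.2306)*cos(v)/(0.1521*sin(v)^6 - 0.5538*sin(v)^5 + 1.0033*sin(v)^4 - 2.7574*sin(v)^3 + 3.775*sin(v)^2 - 3.0336*sin(v) + 5.6169)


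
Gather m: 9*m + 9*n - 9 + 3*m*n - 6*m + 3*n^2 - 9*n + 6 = m*(3*n + 3) + 3*n^2 - 3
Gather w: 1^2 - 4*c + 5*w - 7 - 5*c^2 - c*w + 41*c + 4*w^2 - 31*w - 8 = -5*c^2 + 37*c + 4*w^2 + w*(-c - 26) - 14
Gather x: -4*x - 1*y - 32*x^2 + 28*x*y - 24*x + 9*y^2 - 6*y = -32*x^2 + x*(28*y - 28) + 9*y^2 - 7*y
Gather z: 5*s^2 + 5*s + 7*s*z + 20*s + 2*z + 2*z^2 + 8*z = 5*s^2 + 25*s + 2*z^2 + z*(7*s + 10)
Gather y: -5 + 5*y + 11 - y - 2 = 4*y + 4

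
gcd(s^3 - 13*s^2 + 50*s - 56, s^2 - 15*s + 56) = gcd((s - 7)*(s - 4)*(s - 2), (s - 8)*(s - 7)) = s - 7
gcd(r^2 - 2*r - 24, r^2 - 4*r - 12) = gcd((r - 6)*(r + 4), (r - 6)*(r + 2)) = r - 6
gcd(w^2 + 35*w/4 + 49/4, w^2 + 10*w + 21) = w + 7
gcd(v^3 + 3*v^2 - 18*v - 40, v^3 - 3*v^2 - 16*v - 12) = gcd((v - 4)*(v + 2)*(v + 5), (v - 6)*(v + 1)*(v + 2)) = v + 2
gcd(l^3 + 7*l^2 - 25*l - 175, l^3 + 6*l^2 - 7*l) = l + 7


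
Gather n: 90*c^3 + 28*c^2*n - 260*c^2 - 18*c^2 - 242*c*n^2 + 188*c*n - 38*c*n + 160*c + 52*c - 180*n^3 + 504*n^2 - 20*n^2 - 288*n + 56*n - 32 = 90*c^3 - 278*c^2 + 212*c - 180*n^3 + n^2*(484 - 242*c) + n*(28*c^2 + 150*c - 232) - 32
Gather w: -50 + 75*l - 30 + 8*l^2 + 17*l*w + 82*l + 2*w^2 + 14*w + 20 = 8*l^2 + 157*l + 2*w^2 + w*(17*l + 14) - 60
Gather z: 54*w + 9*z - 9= 54*w + 9*z - 9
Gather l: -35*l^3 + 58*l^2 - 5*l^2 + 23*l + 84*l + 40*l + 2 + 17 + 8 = -35*l^3 + 53*l^2 + 147*l + 27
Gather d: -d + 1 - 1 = -d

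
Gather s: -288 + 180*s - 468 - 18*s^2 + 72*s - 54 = -18*s^2 + 252*s - 810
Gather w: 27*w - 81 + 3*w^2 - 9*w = 3*w^2 + 18*w - 81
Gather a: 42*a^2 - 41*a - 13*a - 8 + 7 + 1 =42*a^2 - 54*a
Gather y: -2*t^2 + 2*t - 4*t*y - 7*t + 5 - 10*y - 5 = -2*t^2 - 5*t + y*(-4*t - 10)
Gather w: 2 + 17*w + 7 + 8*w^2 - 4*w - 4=8*w^2 + 13*w + 5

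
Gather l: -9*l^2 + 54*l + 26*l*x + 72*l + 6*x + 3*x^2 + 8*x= -9*l^2 + l*(26*x + 126) + 3*x^2 + 14*x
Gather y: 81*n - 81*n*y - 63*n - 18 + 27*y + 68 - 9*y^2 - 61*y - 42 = 18*n - 9*y^2 + y*(-81*n - 34) + 8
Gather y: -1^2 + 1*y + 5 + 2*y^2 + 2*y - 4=2*y^2 + 3*y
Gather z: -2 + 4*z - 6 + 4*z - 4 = 8*z - 12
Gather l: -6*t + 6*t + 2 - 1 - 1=0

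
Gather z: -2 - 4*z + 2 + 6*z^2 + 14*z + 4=6*z^2 + 10*z + 4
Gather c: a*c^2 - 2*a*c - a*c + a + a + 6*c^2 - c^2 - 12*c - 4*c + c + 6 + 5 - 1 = 2*a + c^2*(a + 5) + c*(-3*a - 15) + 10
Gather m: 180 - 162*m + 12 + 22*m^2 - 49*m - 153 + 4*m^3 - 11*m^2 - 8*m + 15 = 4*m^3 + 11*m^2 - 219*m + 54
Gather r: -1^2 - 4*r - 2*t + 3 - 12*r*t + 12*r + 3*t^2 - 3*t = r*(8 - 12*t) + 3*t^2 - 5*t + 2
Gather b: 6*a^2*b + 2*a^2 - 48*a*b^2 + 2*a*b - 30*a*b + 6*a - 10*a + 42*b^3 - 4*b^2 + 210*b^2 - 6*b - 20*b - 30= 2*a^2 - 4*a + 42*b^3 + b^2*(206 - 48*a) + b*(6*a^2 - 28*a - 26) - 30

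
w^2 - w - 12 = (w - 4)*(w + 3)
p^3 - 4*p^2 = p^2*(p - 4)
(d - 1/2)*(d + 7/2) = d^2 + 3*d - 7/4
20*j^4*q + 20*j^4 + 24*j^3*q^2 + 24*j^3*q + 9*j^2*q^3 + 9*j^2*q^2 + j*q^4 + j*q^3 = (2*j + q)^2*(5*j + q)*(j*q + j)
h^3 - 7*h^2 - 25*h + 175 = (h - 7)*(h - 5)*(h + 5)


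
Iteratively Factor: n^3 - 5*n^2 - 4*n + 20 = (n + 2)*(n^2 - 7*n + 10) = (n - 5)*(n + 2)*(n - 2)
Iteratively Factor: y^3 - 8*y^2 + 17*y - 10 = (y - 2)*(y^2 - 6*y + 5) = (y - 5)*(y - 2)*(y - 1)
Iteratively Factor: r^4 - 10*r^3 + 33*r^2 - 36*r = (r - 3)*(r^3 - 7*r^2 + 12*r) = (r - 4)*(r - 3)*(r^2 - 3*r) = (r - 4)*(r - 3)^2*(r)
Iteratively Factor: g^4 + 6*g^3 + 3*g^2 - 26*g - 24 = (g + 3)*(g^3 + 3*g^2 - 6*g - 8) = (g - 2)*(g + 3)*(g^2 + 5*g + 4) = (g - 2)*(g + 1)*(g + 3)*(g + 4)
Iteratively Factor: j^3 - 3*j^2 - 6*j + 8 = (j - 4)*(j^2 + j - 2) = (j - 4)*(j + 2)*(j - 1)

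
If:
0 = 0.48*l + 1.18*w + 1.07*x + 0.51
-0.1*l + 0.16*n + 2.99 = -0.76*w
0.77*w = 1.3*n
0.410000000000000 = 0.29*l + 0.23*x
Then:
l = -2.34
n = -2.23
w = -3.77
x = 4.73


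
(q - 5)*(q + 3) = q^2 - 2*q - 15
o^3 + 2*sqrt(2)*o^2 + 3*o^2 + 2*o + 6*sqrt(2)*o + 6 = (o + 3)*(o + sqrt(2))^2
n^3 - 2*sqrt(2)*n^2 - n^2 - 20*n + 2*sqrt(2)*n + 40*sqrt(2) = (n - 5)*(n + 4)*(n - 2*sqrt(2))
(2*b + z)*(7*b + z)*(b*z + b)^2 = 14*b^4*z^2 + 28*b^4*z + 14*b^4 + 9*b^3*z^3 + 18*b^3*z^2 + 9*b^3*z + b^2*z^4 + 2*b^2*z^3 + b^2*z^2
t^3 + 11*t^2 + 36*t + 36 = (t + 2)*(t + 3)*(t + 6)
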